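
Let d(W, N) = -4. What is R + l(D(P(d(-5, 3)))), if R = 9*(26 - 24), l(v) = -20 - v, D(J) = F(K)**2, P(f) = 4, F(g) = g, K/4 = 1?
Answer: -18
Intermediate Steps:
K = 4 (K = 4*1 = 4)
D(J) = 16 (D(J) = 4**2 = 16)
R = 18 (R = 9*2 = 18)
R + l(D(P(d(-5, 3)))) = 18 + (-20 - 1*16) = 18 + (-20 - 16) = 18 - 36 = -18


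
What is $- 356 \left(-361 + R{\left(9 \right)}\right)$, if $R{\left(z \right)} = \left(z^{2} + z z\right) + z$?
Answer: $67640$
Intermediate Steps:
$R{\left(z \right)} = z + 2 z^{2}$ ($R{\left(z \right)} = \left(z^{2} + z^{2}\right) + z = 2 z^{2} + z = z + 2 z^{2}$)
$- 356 \left(-361 + R{\left(9 \right)}\right) = - 356 \left(-361 + 9 \left(1 + 2 \cdot 9\right)\right) = - 356 \left(-361 + 9 \left(1 + 18\right)\right) = - 356 \left(-361 + 9 \cdot 19\right) = - 356 \left(-361 + 171\right) = \left(-356\right) \left(-190\right) = 67640$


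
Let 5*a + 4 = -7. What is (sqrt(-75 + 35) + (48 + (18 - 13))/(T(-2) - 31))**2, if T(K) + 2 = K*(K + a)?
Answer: (265 - 246*I*sqrt(10))**2/15129 ≈ -35.358 - 27.252*I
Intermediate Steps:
a = -11/5 (a = -4/5 + (1/5)*(-7) = -4/5 - 7/5 = -11/5 ≈ -2.2000)
T(K) = -2 + K*(-11/5 + K) (T(K) = -2 + K*(K - 11/5) = -2 + K*(-11/5 + K))
(sqrt(-75 + 35) + (48 + (18 - 13))/(T(-2) - 31))**2 = (sqrt(-75 + 35) + (48 + (18 - 13))/((-2 + (-2)**2 - 11/5*(-2)) - 31))**2 = (sqrt(-40) + (48 + 5)/((-2 + 4 + 22/5) - 31))**2 = (2*I*sqrt(10) + 53/(32/5 - 31))**2 = (2*I*sqrt(10) + 53/(-123/5))**2 = (2*I*sqrt(10) + 53*(-5/123))**2 = (2*I*sqrt(10) - 265/123)**2 = (-265/123 + 2*I*sqrt(10))**2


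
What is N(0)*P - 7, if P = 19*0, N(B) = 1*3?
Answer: -7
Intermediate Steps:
N(B) = 3
P = 0
N(0)*P - 7 = 3*0 - 7 = 0 - 7 = -7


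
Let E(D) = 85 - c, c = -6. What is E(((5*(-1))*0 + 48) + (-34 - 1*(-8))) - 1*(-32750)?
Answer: 32841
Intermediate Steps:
E(D) = 91 (E(D) = 85 - 1*(-6) = 85 + 6 = 91)
E(((5*(-1))*0 + 48) + (-34 - 1*(-8))) - 1*(-32750) = 91 - 1*(-32750) = 91 + 32750 = 32841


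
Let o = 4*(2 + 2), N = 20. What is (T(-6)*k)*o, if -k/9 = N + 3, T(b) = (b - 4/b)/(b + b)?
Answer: -1472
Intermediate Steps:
T(b) = (b - 4/b)/(2*b) (T(b) = (b - 4/b)/((2*b)) = (b - 4/b)*(1/(2*b)) = (b - 4/b)/(2*b))
k = -207 (k = -9*(20 + 3) = -9*23 = -207)
o = 16 (o = 4*4 = 16)
(T(-6)*k)*o = ((1/2 - 2/(-6)**2)*(-207))*16 = ((1/2 - 2*1/36)*(-207))*16 = ((1/2 - 1/18)*(-207))*16 = ((4/9)*(-207))*16 = -92*16 = -1472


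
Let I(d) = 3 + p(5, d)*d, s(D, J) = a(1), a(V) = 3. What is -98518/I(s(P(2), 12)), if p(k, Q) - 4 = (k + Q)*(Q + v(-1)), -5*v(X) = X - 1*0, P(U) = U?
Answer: -492590/459 ≈ -1073.2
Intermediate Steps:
v(X) = -X/5 (v(X) = -(X - 1*0)/5 = -(X + 0)/5 = -X/5)
s(D, J) = 3
p(k, Q) = 4 + (1/5 + Q)*(Q + k) (p(k, Q) = 4 + (k + Q)*(Q - 1/5*(-1)) = 4 + (Q + k)*(Q + 1/5) = 4 + (Q + k)*(1/5 + Q) = 4 + (1/5 + Q)*(Q + k))
I(d) = 3 + d*(5 + d**2 + 26*d/5) (I(d) = 3 + (4 + d**2 + d/5 + (1/5)*5 + d*5)*d = 3 + (4 + d**2 + d/5 + 1 + 5*d)*d = 3 + (5 + d**2 + 26*d/5)*d = 3 + d*(5 + d**2 + 26*d/5))
-98518/I(s(P(2), 12)) = -98518/(3 + (1/5)*3*(25 + 5*3**2 + 26*3)) = -98518/(3 + (1/5)*3*(25 + 5*9 + 78)) = -98518/(3 + (1/5)*3*(25 + 45 + 78)) = -98518/(3 + (1/5)*3*148) = -98518/(3 + 444/5) = -98518/459/5 = -98518*5/459 = -492590/459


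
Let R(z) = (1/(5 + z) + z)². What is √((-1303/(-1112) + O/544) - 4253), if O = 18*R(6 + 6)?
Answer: 3*I*√12183911292981/160684 ≈ 65.169*I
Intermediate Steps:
R(z) = (z + 1/(5 + z))²
O = 756450/289 (O = 18*((1 + (6 + 6)² + 5*(6 + 6))²/(5 + (6 + 6))²) = 18*((1 + 12² + 5*12)²/(5 + 12)²) = 18*((1 + 144 + 60)²/17²) = 18*((1/289)*205²) = 18*((1/289)*42025) = 18*(42025/289) = 756450/289 ≈ 2617.5)
√((-1303/(-1112) + O/544) - 4253) = √((-1303/(-1112) + (756450/289)/544) - 4253) = √((-1303*(-1/1112) + (756450/289)*(1/544)) - 4253) = √((1303/1112 + 378225/78608) - 4253) = √(65376553/10926512 - 4253) = √(-46405078983/10926512) = 3*I*√12183911292981/160684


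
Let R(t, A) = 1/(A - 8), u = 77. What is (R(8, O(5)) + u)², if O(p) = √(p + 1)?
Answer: 9936885/1682 - 2229*√6/841 ≈ 5901.3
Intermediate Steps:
O(p) = √(1 + p)
R(t, A) = 1/(-8 + A)
(R(8, O(5)) + u)² = (1/(-8 + √(1 + 5)) + 77)² = (1/(-8 + √6) + 77)² = (77 + 1/(-8 + √6))²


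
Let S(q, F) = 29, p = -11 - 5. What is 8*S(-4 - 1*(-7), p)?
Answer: 232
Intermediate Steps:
p = -16
8*S(-4 - 1*(-7), p) = 8*29 = 232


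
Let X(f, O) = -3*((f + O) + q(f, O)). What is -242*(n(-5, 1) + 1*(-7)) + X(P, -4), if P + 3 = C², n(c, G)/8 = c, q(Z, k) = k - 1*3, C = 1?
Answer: 11413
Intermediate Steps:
q(Z, k) = -3 + k (q(Z, k) = k - 3 = -3 + k)
n(c, G) = 8*c
P = -2 (P = -3 + 1² = -3 + 1 = -2)
X(f, O) = 9 - 6*O - 3*f (X(f, O) = -3*((f + O) + (-3 + O)) = -3*((O + f) + (-3 + O)) = -3*(-3 + f + 2*O) = 9 - 6*O - 3*f)
-242*(n(-5, 1) + 1*(-7)) + X(P, -4) = -242*(8*(-5) + 1*(-7)) + (9 - 6*(-4) - 3*(-2)) = -242*(-40 - 7) + (9 + 24 + 6) = -242*(-47) + 39 = 11374 + 39 = 11413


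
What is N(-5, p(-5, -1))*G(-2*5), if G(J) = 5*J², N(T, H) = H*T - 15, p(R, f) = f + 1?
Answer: -7500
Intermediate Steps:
p(R, f) = 1 + f
N(T, H) = -15 + H*T
N(-5, p(-5, -1))*G(-2*5) = (-15 + (1 - 1)*(-5))*(5*(-2*5)²) = (-15 + 0*(-5))*(5*(-10)²) = (-15 + 0)*(5*100) = -15*500 = -7500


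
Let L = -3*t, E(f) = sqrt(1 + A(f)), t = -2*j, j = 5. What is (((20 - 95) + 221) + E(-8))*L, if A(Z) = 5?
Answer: 4380 + 30*sqrt(6) ≈ 4453.5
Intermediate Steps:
t = -10 (t = -2*5 = -10)
E(f) = sqrt(6) (E(f) = sqrt(1 + 5) = sqrt(6))
L = 30 (L = -3*(-10) = 30)
(((20 - 95) + 221) + E(-8))*L = (((20 - 95) + 221) + sqrt(6))*30 = ((-75 + 221) + sqrt(6))*30 = (146 + sqrt(6))*30 = 4380 + 30*sqrt(6)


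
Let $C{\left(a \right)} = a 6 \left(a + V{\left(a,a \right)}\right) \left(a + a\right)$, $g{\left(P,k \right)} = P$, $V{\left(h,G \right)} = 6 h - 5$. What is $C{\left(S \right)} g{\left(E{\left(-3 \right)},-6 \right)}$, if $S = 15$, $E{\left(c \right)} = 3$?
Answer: $810000$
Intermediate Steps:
$V{\left(h,G \right)} = -5 + 6 h$
$C{\left(a \right)} = 12 a^{2} \left(-5 + 7 a\right)$ ($C{\left(a \right)} = a 6 \left(a + \left(-5 + 6 a\right)\right) \left(a + a\right) = 6 a \left(-5 + 7 a\right) 2 a = 6 a 2 a \left(-5 + 7 a\right) = 12 a^{2} \left(-5 + 7 a\right)$)
$C{\left(S \right)} g{\left(E{\left(-3 \right)},-6 \right)} = 15^{2} \left(-60 + 84 \cdot 15\right) 3 = 225 \left(-60 + 1260\right) 3 = 225 \cdot 1200 \cdot 3 = 270000 \cdot 3 = 810000$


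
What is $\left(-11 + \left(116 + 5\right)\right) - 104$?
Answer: $6$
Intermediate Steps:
$\left(-11 + \left(116 + 5\right)\right) - 104 = \left(-11 + 121\right) - 104 = 110 - 104 = 6$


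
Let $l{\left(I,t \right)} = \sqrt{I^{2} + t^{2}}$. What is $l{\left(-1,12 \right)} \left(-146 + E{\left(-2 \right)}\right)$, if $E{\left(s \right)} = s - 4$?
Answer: $- 152 \sqrt{145} \approx -1830.3$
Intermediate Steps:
$E{\left(s \right)} = -4 + s$
$l{\left(-1,12 \right)} \left(-146 + E{\left(-2 \right)}\right) = \sqrt{\left(-1\right)^{2} + 12^{2}} \left(-146 - 6\right) = \sqrt{1 + 144} \left(-146 - 6\right) = \sqrt{145} \left(-152\right) = - 152 \sqrt{145}$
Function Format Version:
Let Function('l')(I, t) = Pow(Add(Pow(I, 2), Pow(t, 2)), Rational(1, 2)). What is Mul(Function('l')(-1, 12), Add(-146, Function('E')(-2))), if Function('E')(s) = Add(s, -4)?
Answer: Mul(-152, Pow(145, Rational(1, 2))) ≈ -1830.3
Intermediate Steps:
Function('E')(s) = Add(-4, s)
Mul(Function('l')(-1, 12), Add(-146, Function('E')(-2))) = Mul(Pow(Add(Pow(-1, 2), Pow(12, 2)), Rational(1, 2)), Add(-146, Add(-4, -2))) = Mul(Pow(Add(1, 144), Rational(1, 2)), Add(-146, -6)) = Mul(Pow(145, Rational(1, 2)), -152) = Mul(-152, Pow(145, Rational(1, 2)))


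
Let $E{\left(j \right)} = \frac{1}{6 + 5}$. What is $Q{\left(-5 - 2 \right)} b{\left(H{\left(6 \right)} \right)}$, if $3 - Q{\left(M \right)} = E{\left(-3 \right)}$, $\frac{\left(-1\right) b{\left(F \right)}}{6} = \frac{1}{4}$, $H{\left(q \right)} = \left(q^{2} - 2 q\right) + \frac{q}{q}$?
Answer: $- \frac{48}{11} \approx -4.3636$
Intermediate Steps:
$H{\left(q \right)} = 1 + q^{2} - 2 q$ ($H{\left(q \right)} = \left(q^{2} - 2 q\right) + 1 = 1 + q^{2} - 2 q$)
$b{\left(F \right)} = - \frac{3}{2}$ ($b{\left(F \right)} = - \frac{6}{4} = \left(-6\right) \frac{1}{4} = - \frac{3}{2}$)
$E{\left(j \right)} = \frac{1}{11}$
$Q{\left(M \right)} = \frac{32}{11}$ ($Q{\left(M \right)} = 3 - \frac{1}{11} = \frac{32}{11}$)
$Q{\left(-5 - 2 \right)} b{\left(H{\left(6 \right)} \right)} = \frac{32}{11} \left(- \frac{3}{2}\right) = - \frac{48}{11}$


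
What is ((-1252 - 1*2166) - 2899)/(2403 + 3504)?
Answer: -6317/5907 ≈ -1.0694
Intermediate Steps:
((-1252 - 1*2166) - 2899)/(2403 + 3504) = ((-1252 - 2166) - 2899)/5907 = (-3418 - 2899)*(1/5907) = -6317*1/5907 = -6317/5907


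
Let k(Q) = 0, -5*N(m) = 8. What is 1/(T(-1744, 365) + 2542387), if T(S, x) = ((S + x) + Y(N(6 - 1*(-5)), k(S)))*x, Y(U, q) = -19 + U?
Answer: 1/2031533 ≈ 4.9224e-7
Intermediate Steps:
N(m) = -8/5 (N(m) = -⅕*8 = -8/5)
T(S, x) = x*(-103/5 + S + x) (T(S, x) = ((S + x) + (-19 - 8/5))*x = ((S + x) - 103/5)*x = (-103/5 + S + x)*x = x*(-103/5 + S + x))
1/(T(-1744, 365) + 2542387) = 1/((⅕)*365*(-103 + 5*(-1744) + 5*365) + 2542387) = 1/((⅕)*365*(-103 - 8720 + 1825) + 2542387) = 1/((⅕)*365*(-6998) + 2542387) = 1/(-510854 + 2542387) = 1/2031533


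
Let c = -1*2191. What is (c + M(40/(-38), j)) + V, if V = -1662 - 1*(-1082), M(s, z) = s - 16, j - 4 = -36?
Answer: -52973/19 ≈ -2788.1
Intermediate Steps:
j = -32 (j = 4 - 36 = -32)
M(s, z) = -16 + s
V = -580 (V = -1662 + 1082 = -580)
c = -2191
(c + M(40/(-38), j)) + V = (-2191 + (-16 + 40/(-38))) - 580 = (-2191 + (-16 + 40*(-1/38))) - 580 = (-2191 + (-16 - 20/19)) - 580 = (-2191 - 324/19) - 580 = -41953/19 - 580 = -52973/19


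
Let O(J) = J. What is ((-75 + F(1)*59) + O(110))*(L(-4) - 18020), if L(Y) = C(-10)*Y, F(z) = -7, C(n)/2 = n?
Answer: 6781320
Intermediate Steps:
C(n) = 2*n
L(Y) = -20*Y (L(Y) = (2*(-10))*Y = -20*Y)
((-75 + F(1)*59) + O(110))*(L(-4) - 18020) = ((-75 - 7*59) + 110)*(-20*(-4) - 18020) = ((-75 - 413) + 110)*(80 - 18020) = (-488 + 110)*(-17940) = -378*(-17940) = 6781320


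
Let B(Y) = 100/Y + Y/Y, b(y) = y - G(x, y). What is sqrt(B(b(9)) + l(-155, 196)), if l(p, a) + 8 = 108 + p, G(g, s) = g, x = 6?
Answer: I*sqrt(186)/3 ≈ 4.5461*I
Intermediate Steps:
b(y) = -6 + y (b(y) = y - 1*6 = y - 6 = -6 + y)
B(Y) = 1 + 100/Y (B(Y) = 100/Y + 1 = 1 + 100/Y)
l(p, a) = 100 + p (l(p, a) = -8 + (108 + p) = 100 + p)
sqrt(B(b(9)) + l(-155, 196)) = sqrt((100 + (-6 + 9))/(-6 + 9) + (100 - 155)) = sqrt((100 + 3)/3 - 55) = sqrt((1/3)*103 - 55) = sqrt(103/3 - 55) = sqrt(-62/3) = I*sqrt(186)/3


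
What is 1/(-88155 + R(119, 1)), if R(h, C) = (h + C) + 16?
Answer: -1/88019 ≈ -1.1361e-5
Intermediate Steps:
R(h, C) = 16 + C + h (R(h, C) = (C + h) + 16 = 16 + C + h)
1/(-88155 + R(119, 1)) = 1/(-88155 + (16 + 1 + 119)) = 1/(-88155 + 136) = 1/(-88019) = -1/88019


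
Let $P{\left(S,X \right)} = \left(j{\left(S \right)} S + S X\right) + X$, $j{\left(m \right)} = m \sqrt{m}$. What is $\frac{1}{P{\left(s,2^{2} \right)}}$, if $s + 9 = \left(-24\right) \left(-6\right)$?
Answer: $- \frac{544}{44840038439} + \frac{54675 \sqrt{15}}{44840038439} \approx 4.7103 \cdot 10^{-6}$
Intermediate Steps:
$s = 135$ ($s = -9 - -144 = -9 + 144 = 135$)
$j{\left(m \right)} = m^{\frac{3}{2}}$
$P{\left(S,X \right)} = X + S^{\frac{5}{2}} + S X$ ($P{\left(S,X \right)} = \left(S^{\frac{3}{2}} S + S X\right) + X = \left(S^{\frac{5}{2}} + S X\right) + X = X + S^{\frac{5}{2}} + S X$)
$\frac{1}{P{\left(s,2^{2} \right)}} = \frac{1}{2^{2} + 135^{\frac{5}{2}} + 135 \cdot 2^{2}} = \frac{1}{4 + 54675 \sqrt{15} + 135 \cdot 4} = \frac{1}{4 + 54675 \sqrt{15} + 540} = \frac{1}{544 + 54675 \sqrt{15}}$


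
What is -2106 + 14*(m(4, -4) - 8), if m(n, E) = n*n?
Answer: -1994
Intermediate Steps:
m(n, E) = n²
-2106 + 14*(m(4, -4) - 8) = -2106 + 14*(4² - 8) = -2106 + 14*(16 - 8) = -2106 + 14*8 = -2106 + 112 = -1994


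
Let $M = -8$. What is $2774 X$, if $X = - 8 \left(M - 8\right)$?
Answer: $355072$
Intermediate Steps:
$X = 128$ ($X = - 8 \left(-8 - 8\right) = \left(-8\right) \left(-16\right) = 128$)
$2774 X = 2774 \cdot 128 = 355072$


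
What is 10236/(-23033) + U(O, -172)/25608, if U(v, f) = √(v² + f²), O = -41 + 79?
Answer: -10236/23033 + √7757/12804 ≈ -0.43753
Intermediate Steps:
O = 38
U(v, f) = √(f² + v²)
10236/(-23033) + U(O, -172)/25608 = 10236/(-23033) + √((-172)² + 38²)/25608 = 10236*(-1/23033) + √(29584 + 1444)*(1/25608) = -10236/23033 + √31028*(1/25608) = -10236/23033 + (2*√7757)*(1/25608) = -10236/23033 + √7757/12804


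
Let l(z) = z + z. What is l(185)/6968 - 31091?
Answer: -108320859/3484 ≈ -31091.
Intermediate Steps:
l(z) = 2*z
l(185)/6968 - 31091 = (2*185)/6968 - 31091 = 370*(1/6968) - 31091 = 185/3484 - 31091 = -108320859/3484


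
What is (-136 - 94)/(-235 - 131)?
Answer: 115/183 ≈ 0.62842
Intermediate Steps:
(-136 - 94)/(-235 - 131) = -230/(-366) = -230*(-1/366) = 115/183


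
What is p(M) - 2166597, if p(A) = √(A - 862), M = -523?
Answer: -2166597 + I*√1385 ≈ -2.1666e+6 + 37.216*I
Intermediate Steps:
p(A) = √(-862 + A)
p(M) - 2166597 = √(-862 - 523) - 2166597 = √(-1385) - 2166597 = I*√1385 - 2166597 = -2166597 + I*√1385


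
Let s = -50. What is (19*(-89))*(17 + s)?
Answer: 55803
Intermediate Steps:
(19*(-89))*(17 + s) = (19*(-89))*(17 - 50) = -1691*(-33) = 55803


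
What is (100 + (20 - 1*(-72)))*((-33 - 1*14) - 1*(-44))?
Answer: -576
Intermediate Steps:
(100 + (20 - 1*(-72)))*((-33 - 1*14) - 1*(-44)) = (100 + (20 + 72))*((-33 - 14) + 44) = (100 + 92)*(-47 + 44) = 192*(-3) = -576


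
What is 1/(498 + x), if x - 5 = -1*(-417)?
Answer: 1/920 ≈ 0.0010870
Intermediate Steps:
x = 422 (x = 5 - 1*(-417) = 5 + 417 = 422)
1/(498 + x) = 1/(498 + 422) = 1/920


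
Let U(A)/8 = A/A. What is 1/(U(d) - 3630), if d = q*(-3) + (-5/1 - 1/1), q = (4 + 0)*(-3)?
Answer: -1/3622 ≈ -0.00027609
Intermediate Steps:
q = -12 (q = 4*(-3) = -12)
d = 30 (d = -12*(-3) + (-5/1 - 1/1) = 36 + (-5*1 - 1*1) = 36 + (-5 - 1) = 36 - 6 = 30)
U(A) = 8 (U(A) = 8*(A/A) = 8*1 = 8)
1/(U(d) - 3630) = 1/(8 - 3630) = 1/(-3622) = -1/3622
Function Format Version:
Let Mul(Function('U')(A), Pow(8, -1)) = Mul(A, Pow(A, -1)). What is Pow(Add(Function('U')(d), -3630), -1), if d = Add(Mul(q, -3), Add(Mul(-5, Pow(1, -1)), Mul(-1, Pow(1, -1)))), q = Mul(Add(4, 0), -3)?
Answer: Rational(-1, 3622) ≈ -0.00027609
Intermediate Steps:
q = -12 (q = Mul(4, -3) = -12)
d = 30 (d = Add(Mul(-12, -3), Add(Mul(-5, Pow(1, -1)), Mul(-1, Pow(1, -1)))) = Add(36, Add(Mul(-5, 1), Mul(-1, 1))) = Add(36, Add(-5, -1)) = Add(36, -6) = 30)
Function('U')(A) = 8 (Function('U')(A) = Mul(8, Mul(A, Pow(A, -1))) = Mul(8, 1) = 8)
Pow(Add(Function('U')(d), -3630), -1) = Pow(Add(8, -3630), -1) = Pow(-3622, -1) = Rational(-1, 3622)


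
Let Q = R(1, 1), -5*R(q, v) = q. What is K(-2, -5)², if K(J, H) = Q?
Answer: 1/25 ≈ 0.040000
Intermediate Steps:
R(q, v) = -q/5
Q = -⅕ (Q = -⅕*1 = -⅕ ≈ -0.20000)
K(J, H) = -⅕
K(-2, -5)² = (-⅕)² = 1/25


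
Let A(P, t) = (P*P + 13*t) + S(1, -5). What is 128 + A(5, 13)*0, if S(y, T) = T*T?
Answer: 128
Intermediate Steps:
S(y, T) = T²
A(P, t) = 25 + P² + 13*t (A(P, t) = (P*P + 13*t) + (-5)² = (P² + 13*t) + 25 = 25 + P² + 13*t)
128 + A(5, 13)*0 = 128 + (25 + 5² + 13*13)*0 = 128 + (25 + 25 + 169)*0 = 128 + 219*0 = 128 + 0 = 128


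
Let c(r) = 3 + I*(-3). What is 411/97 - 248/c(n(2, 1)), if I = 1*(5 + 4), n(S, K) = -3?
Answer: 4240/291 ≈ 14.570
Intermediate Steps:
I = 9 (I = 1*9 = 9)
c(r) = -24 (c(r) = 3 + 9*(-3) = 3 - 27 = -24)
411/97 - 248/c(n(2, 1)) = 411/97 - 248/(-24) = 411*(1/97) - 248*(-1/24) = 411/97 + 31/3 = 4240/291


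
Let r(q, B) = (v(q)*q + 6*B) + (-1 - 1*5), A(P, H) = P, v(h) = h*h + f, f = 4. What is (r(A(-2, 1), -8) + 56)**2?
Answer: 196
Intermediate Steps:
v(h) = 4 + h**2 (v(h) = h*h + 4 = h**2 + 4 = 4 + h**2)
r(q, B) = -6 + 6*B + q*(4 + q**2) (r(q, B) = ((4 + q**2)*q + 6*B) + (-1 - 1*5) = (q*(4 + q**2) + 6*B) + (-1 - 5) = (6*B + q*(4 + q**2)) - 6 = -6 + 6*B + q*(4 + q**2))
(r(A(-2, 1), -8) + 56)**2 = ((-6 + 6*(-8) - 2*(4 + (-2)**2)) + 56)**2 = ((-6 - 48 - 2*(4 + 4)) + 56)**2 = ((-6 - 48 - 2*8) + 56)**2 = ((-6 - 48 - 16) + 56)**2 = (-70 + 56)**2 = (-14)**2 = 196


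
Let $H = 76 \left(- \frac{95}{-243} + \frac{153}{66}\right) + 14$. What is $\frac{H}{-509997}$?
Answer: $- \frac{587776}{1363221981} \approx -0.00043117$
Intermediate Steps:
$H = \frac{587776}{2673}$ ($H = 76 \left(\left(-95\right) \left(- \frac{1}{243}\right) + 153 \cdot \frac{1}{66}\right) + 14 = 76 \left(\frac{95}{243} + \frac{51}{22}\right) + 14 = 76 \cdot \frac{14483}{5346} + 14 = \frac{550354}{2673} + 14 = \frac{587776}{2673} \approx 219.89$)
$\frac{H}{-509997} = \frac{587776}{2673 \left(-509997\right)} = \frac{587776}{2673} \left(- \frac{1}{509997}\right) = - \frac{587776}{1363221981}$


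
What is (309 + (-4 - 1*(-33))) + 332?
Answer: 670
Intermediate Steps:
(309 + (-4 - 1*(-33))) + 332 = (309 + (-4 + 33)) + 332 = (309 + 29) + 332 = 338 + 332 = 670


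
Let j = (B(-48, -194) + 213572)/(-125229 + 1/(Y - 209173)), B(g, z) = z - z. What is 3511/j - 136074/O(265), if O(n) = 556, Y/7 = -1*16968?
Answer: -5606352328428289/2433915153023 ≈ -2303.4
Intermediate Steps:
Y = -118776 (Y = 7*(-1*16968) = 7*(-16968) = -118776)
B(g, z) = 0
j = -35020361914/20534362661 (j = (0 + 213572)/(-125229 + 1/(-118776 - 209173)) = 213572/(-125229 + 1/(-327949)) = 213572/(-125229 - 1/327949) = 213572/(-41068725322/327949) = 213572*(-327949/41068725322) = -35020361914/20534362661 ≈ -1.7055)
3511/j - 136074/O(265) = 3511/(-35020361914/20534362661) - 136074/556 = 3511*(-20534362661/35020361914) - 136074*1/556 = -72096147302771/35020361914 - 68037/278 = -5606352328428289/2433915153023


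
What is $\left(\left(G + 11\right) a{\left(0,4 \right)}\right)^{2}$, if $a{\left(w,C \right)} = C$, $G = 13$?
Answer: $9216$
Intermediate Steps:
$\left(\left(G + 11\right) a{\left(0,4 \right)}\right)^{2} = \left(\left(13 + 11\right) 4\right)^{2} = \left(24 \cdot 4\right)^{2} = 96^{2} = 9216$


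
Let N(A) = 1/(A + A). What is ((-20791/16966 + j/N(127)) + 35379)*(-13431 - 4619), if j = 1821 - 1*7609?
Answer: 12922939709925/499 ≈ 2.5898e+10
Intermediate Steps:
j = -5788 (j = 1821 - 7609 = -5788)
N(A) = 1/(2*A)
((-20791/16966 + j/N(127)) + 35379)*(-13431 - 4619) = ((-20791/16966 - 5788/((½)/127)) + 35379)*(-13431 - 4619) = ((-20791*1/16966 - 5788/((½)*(1/127))) + 35379)*(-18050) = ((-1223/998 - 5788/1/254) + 35379)*(-18050) = ((-1223/998 - 5788*254) + 35379)*(-18050) = ((-1223/998 - 1470152) + 35379)*(-18050) = (-1467212919/998 + 35379)*(-18050) = -1431904677/998*(-18050) = 12922939709925/499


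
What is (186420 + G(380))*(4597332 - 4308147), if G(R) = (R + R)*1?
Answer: 54129648300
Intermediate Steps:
G(R) = 2*R (G(R) = (2*R)*1 = 2*R)
(186420 + G(380))*(4597332 - 4308147) = (186420 + 2*380)*(4597332 - 4308147) = (186420 + 760)*289185 = 187180*289185 = 54129648300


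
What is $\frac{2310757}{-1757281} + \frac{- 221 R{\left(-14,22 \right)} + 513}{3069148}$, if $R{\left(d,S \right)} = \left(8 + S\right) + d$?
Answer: $- \frac{7097367485499}{5393355466588} \approx -1.3159$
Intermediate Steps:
$R{\left(d,S \right)} = 8 + S + d$
$\frac{2310757}{-1757281} + \frac{- 221 R{\left(-14,22 \right)} + 513}{3069148} = \frac{2310757}{-1757281} + \frac{- 221 \left(8 + 22 - 14\right) + 513}{3069148} = 2310757 \left(- \frac{1}{1757281}\right) + \left(\left(-221\right) 16 + 513\right) \frac{1}{3069148} = - \frac{2310757}{1757281} + \left(-3536 + 513\right) \frac{1}{3069148} = - \frac{2310757}{1757281} - \frac{3023}{3069148} = - \frac{7097367485499}{5393355466588}$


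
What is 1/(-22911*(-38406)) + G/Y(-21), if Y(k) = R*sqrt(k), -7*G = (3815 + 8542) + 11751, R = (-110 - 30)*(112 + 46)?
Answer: 1/879919866 - 41*I*sqrt(21)/5530 ≈ 1.1365e-9 - 0.033976*I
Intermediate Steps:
R = -22120 (R = -140*158 = -22120)
G = -3444 (G = -((3815 + 8542) + 11751)/7 = -(12357 + 11751)/7 = -1/7*24108 = -3444)
Y(k) = -22120*sqrt(k)
1/(-22911*(-38406)) + G/Y(-21) = 1/(-22911*(-38406)) - 3444*I*sqrt(21)/464520 = -1/22911*(-1/38406) - 3444*I*sqrt(21)/464520 = 1/879919866 - 3444*I*sqrt(21)/464520 = 1/879919866 - 41*I*sqrt(21)/5530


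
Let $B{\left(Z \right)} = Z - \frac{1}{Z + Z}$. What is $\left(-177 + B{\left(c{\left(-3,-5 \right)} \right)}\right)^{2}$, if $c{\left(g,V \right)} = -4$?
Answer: $\frac{2093809}{64} \approx 32716.0$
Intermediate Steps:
$B{\left(Z \right)} = Z - \frac{1}{2 Z}$
$\left(-177 + B{\left(c{\left(-3,-5 \right)} \right)}\right)^{2} = \left(-177 - \left(4 + \frac{1}{2 \left(-4\right)}\right)\right)^{2} = \left(-177 - \frac{31}{8}\right)^{2} = \left(- \frac{1447}{8}\right)^{2} = \frac{2093809}{64}$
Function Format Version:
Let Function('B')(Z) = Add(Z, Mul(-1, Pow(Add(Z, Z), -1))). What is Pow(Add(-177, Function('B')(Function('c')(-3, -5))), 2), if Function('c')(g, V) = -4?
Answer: Rational(2093809, 64) ≈ 32716.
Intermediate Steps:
Function('B')(Z) = Add(Z, Mul(Rational(-1, 2), Pow(Z, -1))) (Function('B')(Z) = Add(Z, Mul(-1, Pow(Mul(2, Z), -1))) = Add(Z, Mul(-1, Mul(Rational(1, 2), Pow(Z, -1)))) = Add(Z, Mul(Rational(-1, 2), Pow(Z, -1))))
Pow(Add(-177, Function('B')(Function('c')(-3, -5))), 2) = Pow(Add(-177, Add(-4, Mul(Rational(-1, 2), Pow(-4, -1)))), 2) = Pow(Add(-177, Add(-4, Mul(Rational(-1, 2), Rational(-1, 4)))), 2) = Pow(Add(-177, Add(-4, Rational(1, 8))), 2) = Pow(Add(-177, Rational(-31, 8)), 2) = Pow(Rational(-1447, 8), 2) = Rational(2093809, 64)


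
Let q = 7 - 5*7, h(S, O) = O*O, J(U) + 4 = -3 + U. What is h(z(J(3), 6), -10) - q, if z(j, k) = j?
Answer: 128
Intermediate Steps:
J(U) = -7 + U (J(U) = -4 + (-3 + U) = -7 + U)
h(S, O) = O²
q = -28 (q = 7 - 35 = -28)
h(z(J(3), 6), -10) - q = (-10)² - 1*(-28) = 100 + 28 = 128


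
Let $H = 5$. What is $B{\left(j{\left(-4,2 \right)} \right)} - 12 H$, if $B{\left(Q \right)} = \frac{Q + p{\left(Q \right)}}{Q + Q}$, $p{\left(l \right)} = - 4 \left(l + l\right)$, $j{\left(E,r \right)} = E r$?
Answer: $- \frac{127}{2} \approx -63.5$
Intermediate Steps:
$p{\left(l \right)} = - 8 l$ ($p{\left(l \right)} = - 4 \cdot 2 l = - 8 l$)
$B{\left(Q \right)} = - \frac{7}{2}$ ($B{\left(Q \right)} = \frac{Q - 8 Q}{Q + Q} = \frac{\left(-7\right) Q}{2 Q} = - 7 Q \frac{1}{2 Q} = - \frac{7}{2}$)
$B{\left(j{\left(-4,2 \right)} \right)} - 12 H = - \frac{7}{2} - 60 = - \frac{127}{2}$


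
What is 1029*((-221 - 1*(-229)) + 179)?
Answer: 192423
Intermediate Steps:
1029*((-221 - 1*(-229)) + 179) = 1029*((-221 + 229) + 179) = 1029*(8 + 179) = 1029*187 = 192423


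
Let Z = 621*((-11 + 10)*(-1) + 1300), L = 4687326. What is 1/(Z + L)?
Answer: 1/5495247 ≈ 1.8198e-7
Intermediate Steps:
Z = 807921 (Z = 621*(-1*(-1) + 1300) = 621*(1 + 1300) = 621*1301 = 807921)
1/(Z + L) = 1/(807921 + 4687326) = 1/5495247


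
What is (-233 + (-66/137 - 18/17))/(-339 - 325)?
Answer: 546245/1546456 ≈ 0.35322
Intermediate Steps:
(-233 + (-66/137 - 18/17))/(-339 - 325) = (-233 + (-66*1/137 - 18*1/17))/(-664) = (-233 + (-66/137 - 18/17))*(-1/664) = (-233 - 3588/2329)*(-1/664) = -546245/2329*(-1/664) = 546245/1546456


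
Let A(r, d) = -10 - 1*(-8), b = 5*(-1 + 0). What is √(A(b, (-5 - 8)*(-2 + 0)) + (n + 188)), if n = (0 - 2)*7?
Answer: 2*√43 ≈ 13.115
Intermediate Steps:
b = -5 (b = 5*(-1) = -5)
n = -14 (n = -2*7 = -14)
A(r, d) = -2 (A(r, d) = -10 + 8 = -2)
√(A(b, (-5 - 8)*(-2 + 0)) + (n + 188)) = √(-2 + (-14 + 188)) = √(-2 + 174) = √172 = 2*√43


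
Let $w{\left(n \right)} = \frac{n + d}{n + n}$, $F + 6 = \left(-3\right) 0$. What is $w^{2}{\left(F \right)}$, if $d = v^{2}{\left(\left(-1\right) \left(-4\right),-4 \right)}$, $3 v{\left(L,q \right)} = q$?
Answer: $\frac{361}{2916} \approx 0.1238$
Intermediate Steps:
$v{\left(L,q \right)} = \frac{q}{3}$
$d = \frac{16}{9}$ ($d = \left(\frac{1}{3} \left(-4\right)\right)^{2} = \left(- \frac{4}{3}\right)^{2} = \frac{16}{9} \approx 1.7778$)
$F = -6$ ($F = -6 - 0 = -6 + 0 = -6$)
$w{\left(n \right)} = \frac{\frac{16}{9} + n}{2 n}$ ($w{\left(n \right)} = \frac{n + \frac{16}{9}}{n + n} = \frac{\frac{16}{9} + n}{2 n}$)
$w^{2}{\left(F \right)} = \left(\frac{16 + 9 \left(-6\right)}{18 \left(-6\right)}\right)^{2} = \left(\frac{1}{18} \left(- \frac{1}{6}\right) \left(16 - 54\right)\right)^{2} = \left(\frac{1}{18} \left(- \frac{1}{6}\right) \left(-38\right)\right)^{2} = \left(\frac{19}{54}\right)^{2} = \frac{361}{2916}$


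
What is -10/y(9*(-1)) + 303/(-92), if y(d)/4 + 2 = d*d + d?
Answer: -536/161 ≈ -3.3292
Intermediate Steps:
y(d) = -8 + 4*d + 4*d**2 (y(d) = -8 + 4*(d*d + d) = -8 + 4*(d**2 + d) = -8 + 4*(d + d**2) = -8 + (4*d + 4*d**2) = -8 + 4*d + 4*d**2)
-10/y(9*(-1)) + 303/(-92) = -10/(-8 + 4*(9*(-1)) + 4*(9*(-1))**2) + 303/(-92) = -10/(-8 + 4*(-9) + 4*(-9)**2) + 303*(-1/92) = -10/(-8 - 36 + 4*81) - 303/92 = -10/(-8 - 36 + 324) - 303/92 = -10/280 - 303/92 = -10*1/280 - 303/92 = -1/28 - 303/92 = -536/161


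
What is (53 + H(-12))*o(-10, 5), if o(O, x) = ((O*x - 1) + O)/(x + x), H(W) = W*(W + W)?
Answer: -20801/10 ≈ -2080.1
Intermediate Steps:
H(W) = 2*W² (H(W) = W*(2*W) = 2*W²)
o(O, x) = (-1 + O + O*x)/(2*x) (o(O, x) = ((-1 + O*x) + O)/((2*x)) = (-1 + O + O*x)*(1/(2*x)) = (-1 + O + O*x)/(2*x))
(53 + H(-12))*o(-10, 5) = (53 + 2*(-12)²)*((½)*(-1 - 10 - 10*5)/5) = (53 + 2*144)*((½)*(⅕)*(-1 - 10 - 50)) = (53 + 288)*((½)*(⅕)*(-61)) = 341*(-61/10) = -20801/10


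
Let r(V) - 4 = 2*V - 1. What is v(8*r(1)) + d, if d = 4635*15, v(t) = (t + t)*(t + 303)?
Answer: 96965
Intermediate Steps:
r(V) = 3 + 2*V (r(V) = 4 + (2*V - 1) = 4 + (-1 + 2*V) = 3 + 2*V)
v(t) = 2*t*(303 + t) (v(t) = (2*t)*(303 + t) = 2*t*(303 + t))
d = 69525
v(8*r(1)) + d = 2*(8*(3 + 2*1))*(303 + 8*(3 + 2*1)) + 69525 = 2*(8*(3 + 2))*(303 + 8*(3 + 2)) + 69525 = 2*(8*5)*(303 + 8*5) + 69525 = 2*40*(303 + 40) + 69525 = 2*40*343 + 69525 = 27440 + 69525 = 96965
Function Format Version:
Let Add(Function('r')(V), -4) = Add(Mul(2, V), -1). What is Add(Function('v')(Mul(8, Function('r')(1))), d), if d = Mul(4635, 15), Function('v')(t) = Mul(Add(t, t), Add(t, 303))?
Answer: 96965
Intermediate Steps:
Function('r')(V) = Add(3, Mul(2, V)) (Function('r')(V) = Add(4, Add(Mul(2, V), -1)) = Add(4, Add(-1, Mul(2, V))) = Add(3, Mul(2, V)))
Function('v')(t) = Mul(2, t, Add(303, t)) (Function('v')(t) = Mul(Mul(2, t), Add(303, t)) = Mul(2, t, Add(303, t)))
d = 69525
Add(Function('v')(Mul(8, Function('r')(1))), d) = Add(Mul(2, Mul(8, Add(3, Mul(2, 1))), Add(303, Mul(8, Add(3, Mul(2, 1))))), 69525) = Add(Mul(2, Mul(8, Add(3, 2)), Add(303, Mul(8, Add(3, 2)))), 69525) = Add(Mul(2, Mul(8, 5), Add(303, Mul(8, 5))), 69525) = Add(Mul(2, 40, Add(303, 40)), 69525) = Add(Mul(2, 40, 343), 69525) = Add(27440, 69525) = 96965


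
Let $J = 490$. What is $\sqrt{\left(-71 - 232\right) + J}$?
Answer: $\sqrt{187} \approx 13.675$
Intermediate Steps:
$\sqrt{\left(-71 - 232\right) + J} = \sqrt{\left(-71 - 232\right) + 490} = \sqrt{-303 + 490} = \sqrt{187}$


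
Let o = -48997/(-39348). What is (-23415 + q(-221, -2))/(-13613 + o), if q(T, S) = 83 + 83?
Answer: 914801652/535595327 ≈ 1.7080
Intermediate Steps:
q(T, S) = 166
o = 48997/39348 (o = -48997*(-1/39348) = 48997/39348 ≈ 1.2452)
(-23415 + q(-221, -2))/(-13613 + o) = (-23415 + 166)/(-13613 + 48997/39348) = -23249/(-535595327/39348) = -23249*(-39348/535595327) = 914801652/535595327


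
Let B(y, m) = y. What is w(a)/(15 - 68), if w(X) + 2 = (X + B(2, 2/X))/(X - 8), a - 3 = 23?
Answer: 4/477 ≈ 0.0083857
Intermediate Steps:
a = 26 (a = 3 + 23 = 26)
w(X) = -2 + (2 + X)/(-8 + X) (w(X) = -2 + (X + 2)/(X - 8) = -2 + (2 + X)/(-8 + X))
w(a)/(15 - 68) = ((18 - 1*26)/(-8 + 26))/(15 - 68) = ((18 - 26)/18)/(-53) = ((1/18)*(-8))*(-1/53) = -4/9*(-1/53) = 4/477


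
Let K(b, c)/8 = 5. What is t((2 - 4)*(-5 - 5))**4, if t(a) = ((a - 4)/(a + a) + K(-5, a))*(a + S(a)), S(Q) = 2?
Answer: 390028372746496/625 ≈ 6.2405e+11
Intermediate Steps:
K(b, c) = 40 (K(b, c) = 8*5 = 40)
t(a) = (2 + a)*(40 + (-4 + a)/(2*a)) (t(a) = ((a - 4)/(a + a) + 40)*(a + 2) = ((-4 + a)/((2*a)) + 40)*(2 + a) = ((-4 + a)*(1/(2*a)) + 40)*(2 + a) = ((-4 + a)/(2*a) + 40)*(2 + a) = (40 + (-4 + a)/(2*a))*(2 + a) = (2 + a)*(40 + (-4 + a)/(2*a)))
t((2 - 4)*(-5 - 5))**4 = (79 - 4*1/((-5 - 5)*(2 - 4)) + 81*((2 - 4)*(-5 - 5))/2)**4 = (79 - 4/((-2*(-10))) + 81*(-2*(-10))/2)**4 = (79 - 4/20 + (81/2)*20)**4 = (79 - 4*1/20 + 810)**4 = (79 - 1/5 + 810)**4 = (4444/5)**4 = 390028372746496/625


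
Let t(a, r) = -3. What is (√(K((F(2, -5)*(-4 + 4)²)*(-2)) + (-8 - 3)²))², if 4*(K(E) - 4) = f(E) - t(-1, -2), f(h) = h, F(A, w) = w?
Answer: 503/4 ≈ 125.75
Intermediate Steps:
K(E) = 19/4 + E/4 (K(E) = 4 + (E - 1*(-3))/4 = 4 + (E + 3)/4 = 4 + (3 + E)/4 = 4 + (¾ + E/4) = 19/4 + E/4)
(√(K((F(2, -5)*(-4 + 4)²)*(-2)) + (-8 - 3)²))² = (√((19/4 + (-5*(-4 + 4)²*(-2))/4) + (-8 - 3)²))² = (√((19/4 + (-5*0²*(-2))/4) + (-11)²))² = (√((19/4 + (-5*0*(-2))/4) + 121))² = (√((19/4 + (0*(-2))/4) + 121))² = (√((19/4 + (¼)*0) + 121))² = (√((19/4 + 0) + 121))² = (√(19/4 + 121))² = (√(503/4))² = (√503/2)² = 503/4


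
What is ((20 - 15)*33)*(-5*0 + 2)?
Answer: 330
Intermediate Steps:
((20 - 15)*33)*(-5*0 + 2) = (5*33)*(0 + 2) = 165*2 = 330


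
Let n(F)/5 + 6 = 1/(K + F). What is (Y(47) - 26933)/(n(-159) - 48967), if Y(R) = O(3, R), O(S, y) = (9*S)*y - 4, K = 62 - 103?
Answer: 1026720/1959881 ≈ 0.52387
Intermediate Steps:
K = -41
O(S, y) = -4 + 9*S*y (O(S, y) = 9*S*y - 4 = -4 + 9*S*y)
Y(R) = -4 + 27*R (Y(R) = -4 + 9*3*R = -4 + 27*R)
n(F) = -30 + 5/(-41 + F)
(Y(47) - 26933)/(n(-159) - 48967) = ((-4 + 27*47) - 26933)/(5*(247 - 6*(-159))/(-41 - 159) - 48967) = ((-4 + 1269) - 26933)/(5*(247 + 954)/(-200) - 48967) = (1265 - 26933)/(5*(-1/200)*1201 - 48967) = -25668/(-1201/40 - 48967) = -25668/(-1959881/40) = -25668*(-40/1959881) = 1026720/1959881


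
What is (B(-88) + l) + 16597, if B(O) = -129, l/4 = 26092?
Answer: 120836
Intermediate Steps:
l = 104368 (l = 4*26092 = 104368)
(B(-88) + l) + 16597 = (-129 + 104368) + 16597 = 104239 + 16597 = 120836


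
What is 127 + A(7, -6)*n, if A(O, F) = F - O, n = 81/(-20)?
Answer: 3593/20 ≈ 179.65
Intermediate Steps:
n = -81/20 (n = 81*(-1/20) = -81/20 ≈ -4.0500)
127 + A(7, -6)*n = 127 + (-6 - 1*7)*(-81/20) = 127 + (-6 - 7)*(-81/20) = 127 - 13*(-81/20) = 127 + 1053/20 = 3593/20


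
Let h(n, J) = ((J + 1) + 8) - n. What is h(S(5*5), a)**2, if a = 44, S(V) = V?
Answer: 784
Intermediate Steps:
h(n, J) = 9 + J - n (h(n, J) = ((1 + J) + 8) - n = (9 + J) - n = 9 + J - n)
h(S(5*5), a)**2 = (9 + 44 - 5*5)**2 = (9 + 44 - 1*25)**2 = (9 + 44 - 25)**2 = 28**2 = 784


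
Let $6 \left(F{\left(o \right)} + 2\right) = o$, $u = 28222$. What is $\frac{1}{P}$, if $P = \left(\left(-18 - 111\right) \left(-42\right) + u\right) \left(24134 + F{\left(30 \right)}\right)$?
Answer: $\frac{1}{811968680} \approx 1.2316 \cdot 10^{-9}$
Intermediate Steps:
$F{\left(o \right)} = -2 + \frac{o}{6}$
$P = 811968680$ ($P = \left(\left(-18 - 111\right) \left(-42\right) + 28222\right) \left(24134 + \left(-2 + \frac{1}{6} \cdot 30\right)\right) = \left(\left(-129\right) \left(-42\right) + 28222\right) \left(24134 + \left(-2 + 5\right)\right) = \left(5418 + 28222\right) \left(24134 + 3\right) = 33640 \cdot 24137 = 811968680$)
$\frac{1}{P} = \frac{1}{811968680}$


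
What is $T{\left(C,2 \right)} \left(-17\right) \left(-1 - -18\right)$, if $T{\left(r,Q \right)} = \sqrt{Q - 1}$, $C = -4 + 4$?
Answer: $-289$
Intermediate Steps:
$C = 0$
$T{\left(r,Q \right)} = \sqrt{-1 + Q}$
$T{\left(C,2 \right)} \left(-17\right) \left(-1 - -18\right) = \sqrt{-1 + 2} \left(-17\right) \left(-1 - -18\right) = \sqrt{1} \left(-17\right) \left(-1 + 18\right) = 1 \left(-17\right) 17 = \left(-17\right) 17 = -289$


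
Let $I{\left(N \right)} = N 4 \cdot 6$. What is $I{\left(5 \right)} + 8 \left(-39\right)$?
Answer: $-192$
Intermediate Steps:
$I{\left(N \right)} = 24 N$ ($I{\left(N \right)} = 4 N 6 = 24 N$)
$I{\left(5 \right)} + 8 \left(-39\right) = 24 \cdot 5 + 8 \left(-39\right) = 120 - 312 = -192$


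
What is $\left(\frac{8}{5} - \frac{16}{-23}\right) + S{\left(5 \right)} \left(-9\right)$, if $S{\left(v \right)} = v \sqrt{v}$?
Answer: $\frac{264}{115} - 45 \sqrt{5} \approx -98.327$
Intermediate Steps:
$S{\left(v \right)} = v^{\frac{3}{2}}$
$\left(\frac{8}{5} - \frac{16}{-23}\right) + S{\left(5 \right)} \left(-9\right) = \left(\frac{8}{5} - \frac{16}{-23}\right) + 5^{\frac{3}{2}} \left(-9\right) = \left(8 \cdot \frac{1}{5} - - \frac{16}{23}\right) + 5 \sqrt{5} \left(-9\right) = \left(\frac{8}{5} + \frac{16}{23}\right) - 45 \sqrt{5} = \frac{264}{115} - 45 \sqrt{5}$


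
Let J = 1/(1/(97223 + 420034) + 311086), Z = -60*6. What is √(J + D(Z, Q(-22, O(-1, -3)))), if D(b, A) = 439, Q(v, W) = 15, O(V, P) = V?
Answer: √11366799779199210638935822/160911411103 ≈ 20.952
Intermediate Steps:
Z = -360
J = 517257/160911411103 (J = 1/(1/517257 + 311086) = 1/(160911411103/517257) = 517257/160911411103 ≈ 3.2145e-6)
√(J + D(Z, Q(-22, O(-1, -3)))) = √(517257/160911411103 + 439) = √(70640109991474/160911411103) = √11366799779199210638935822/160911411103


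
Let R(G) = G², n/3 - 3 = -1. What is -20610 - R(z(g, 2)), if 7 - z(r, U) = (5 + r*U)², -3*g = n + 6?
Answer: -20614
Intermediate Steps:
n = 6 (n = 9 + 3*(-1) = 9 - 3 = 6)
g = -4 (g = -(6 + 6)/3 = -⅓*12 = -4)
z(r, U) = 7 - (5 + U*r)² (z(r, U) = 7 - (5 + r*U)² = 7 - (5 + U*r)²)
-20610 - R(z(g, 2)) = -20610 - (7 - (5 + 2*(-4))²)² = -20610 - (7 - (5 - 8)²)² = -20610 - (7 - 1*(-3)²)² = -20610 - (7 - 1*9)² = -20610 - (7 - 9)² = -20610 - 1*(-2)² = -20610 - 1*4 = -20610 - 4 = -20614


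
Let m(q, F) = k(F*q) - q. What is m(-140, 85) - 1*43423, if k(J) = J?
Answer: -55183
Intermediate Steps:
m(q, F) = -q + F*q (m(q, F) = F*q - q = -q + F*q)
m(-140, 85) - 1*43423 = -140*(-1 + 85) - 1*43423 = -140*84 - 43423 = -11760 - 43423 = -55183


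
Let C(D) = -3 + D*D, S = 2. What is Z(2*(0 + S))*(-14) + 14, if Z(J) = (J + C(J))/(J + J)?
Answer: -63/4 ≈ -15.750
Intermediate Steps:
C(D) = -3 + D**2
Z(J) = (-3 + J + J**2)/(2*J) (Z(J) = (J + (-3 + J**2))/(J + J) = (-3 + J + J**2)/((2*J)) = (-3 + J + J**2)*(1/(2*J)) = (-3 + J + J**2)/(2*J))
Z(2*(0 + S))*(-14) + 14 = ((-3 + 2*(0 + 2) + (2*(0 + 2))**2)/(2*((2*(0 + 2)))))*(-14) + 14 = ((-3 + 2*2 + (2*2)**2)/(2*((2*2))))*(-14) + 14 = ((1/2)*(-3 + 4 + 4**2)/4)*(-14) + 14 = ((1/2)*(1/4)*(-3 + 4 + 16))*(-14) + 14 = ((1/2)*(1/4)*17)*(-14) + 14 = (17/8)*(-14) + 14 = -119/4 + 14 = -63/4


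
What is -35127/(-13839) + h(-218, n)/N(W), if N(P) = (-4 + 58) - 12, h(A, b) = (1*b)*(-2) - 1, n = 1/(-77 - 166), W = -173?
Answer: 2416129/960822 ≈ 2.5146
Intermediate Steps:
n = -1/243 (n = 1/(-243) = -1/243 ≈ -0.0041152)
h(A, b) = -1 - 2*b (h(A, b) = b*(-2) - 1 = -2*b - 1 = -1 - 2*b)
N(P) = 42 (N(P) = 54 - 12 = 42)
-35127/(-13839) + h(-218, n)/N(W) = -35127/(-13839) + (-1 - 2*(-1/243))/42 = -35127*(-1/13839) + (-1 + 2/243)*(1/42) = 11709/4613 - 241/243*1/42 = 11709/4613 - 241/10206 = 2416129/960822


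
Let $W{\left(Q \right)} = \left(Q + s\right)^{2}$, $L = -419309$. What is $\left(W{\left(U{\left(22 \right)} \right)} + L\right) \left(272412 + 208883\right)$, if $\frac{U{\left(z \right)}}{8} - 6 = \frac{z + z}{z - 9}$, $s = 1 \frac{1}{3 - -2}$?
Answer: $- \frac{168225989816684}{845} \approx -1.9908 \cdot 10^{11}$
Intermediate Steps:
$s = \frac{1}{5}$ ($s = 1 \frac{1}{3 + 2} = 1 \cdot \frac{1}{5} = \frac{1}{5} \approx 0.2$)
$U{\left(z \right)} = 48 + \frac{16 z}{-9 + z}$ ($U{\left(z \right)} = 48 + 8 \frac{z + z}{z - 9} = 48 + 8 \frac{2 z}{-9 + z} = 48 + \frac{16 z}{-9 + z}$)
$W{\left(Q \right)} = \left(\frac{1}{5} + Q\right)^{2}$ ($W{\left(Q \right)} = \left(Q + \frac{1}{5}\right)^{2} = \left(\frac{1}{5} + Q\right)^{2}$)
$\left(W{\left(U{\left(22 \right)} \right)} + L\right) \left(272412 + 208883\right) = \left(\frac{\left(1 + 5 \frac{16 \left(-27 + 4 \cdot 22\right)}{-9 + 22}\right)^{2}}{25} - 419309\right) \left(272412 + 208883\right) = \left(\frac{\left(1 + 5 \frac{16 \left(-27 + 88\right)}{13}\right)^{2}}{25} - 419309\right) 481295 = \left(\frac{\left(1 + 5 \cdot 16 \cdot \frac{1}{13} \cdot 61\right)^{2}}{25} - 419309\right) 481295 = \left(\frac{\left(1 + 5 \cdot \frac{976}{13}\right)^{2}}{25} - 419309\right) 481295 = \left(\frac{\left(1 + \frac{4880}{13}\right)^{2}}{25} - 419309\right) 481295 = \left(\frac{\left(\frac{4893}{13}\right)^{2}}{25} - 419309\right) 481295 = \left(\frac{1}{25} \cdot \frac{23941449}{169} - 419309\right) 481295 = \left(\frac{23941449}{4225} - 419309\right) 481295 = \left(- \frac{1747639076}{4225}\right) 481295 = - \frac{168225989816684}{845}$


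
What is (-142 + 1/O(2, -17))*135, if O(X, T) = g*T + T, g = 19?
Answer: -1303587/68 ≈ -19170.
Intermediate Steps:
O(X, T) = 20*T (O(X, T) = 19*T + T = 20*T)
(-142 + 1/O(2, -17))*135 = (-142 + 1/(20*(-17)))*135 = (-142 + 1/(-340))*135 = (-142 - 1/340)*135 = -48281/340*135 = -1303587/68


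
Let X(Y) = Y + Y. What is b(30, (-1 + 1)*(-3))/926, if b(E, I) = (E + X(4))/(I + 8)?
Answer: 19/3704 ≈ 0.0051296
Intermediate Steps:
X(Y) = 2*Y
b(E, I) = (8 + E)/(8 + I) (b(E, I) = (E + 2*4)/(I + 8) = (E + 8)/(8 + I) = (8 + E)/(8 + I))
b(30, (-1 + 1)*(-3))/926 = ((8 + 30)/(8 + (-1 + 1)*(-3)))/926 = (38/(8 + 0*(-3)))*(1/926) = (38/(8 + 0))*(1/926) = (38/8)*(1/926) = ((⅛)*38)*(1/926) = (19/4)*(1/926) = 19/3704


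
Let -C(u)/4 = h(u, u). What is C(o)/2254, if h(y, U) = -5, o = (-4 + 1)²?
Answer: 10/1127 ≈ 0.0088731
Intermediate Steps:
o = 9 (o = (-3)² = 9)
C(u) = 20 (C(u) = -4*(-5) = 20)
C(o)/2254 = 20/2254 = 20*(1/2254) = 10/1127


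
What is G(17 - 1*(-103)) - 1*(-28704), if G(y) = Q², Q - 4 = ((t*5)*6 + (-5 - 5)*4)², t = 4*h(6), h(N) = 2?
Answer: 1600348720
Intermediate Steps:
t = 8 (t = 4*2 = 8)
Q = 40004 (Q = 4 + ((8*5)*6 + (-5 - 5)*4)² = 4 + (40*6 - 10*4)² = 4 + (240 - 40)² = 4 + 200² = 4 + 40000 = 40004)
G(y) = 1600320016 (G(y) = 40004² = 1600320016)
G(17 - 1*(-103)) - 1*(-28704) = 1600320016 - 1*(-28704) = 1600320016 + 28704 = 1600348720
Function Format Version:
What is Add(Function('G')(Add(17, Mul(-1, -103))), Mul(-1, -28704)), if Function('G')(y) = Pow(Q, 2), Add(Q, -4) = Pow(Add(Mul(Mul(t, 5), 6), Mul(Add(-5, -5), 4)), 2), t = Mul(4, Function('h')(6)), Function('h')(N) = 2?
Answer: 1600348720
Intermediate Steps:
t = 8 (t = Mul(4, 2) = 8)
Q = 40004 (Q = Add(4, Pow(Add(Mul(Mul(8, 5), 6), Mul(Add(-5, -5), 4)), 2)) = Add(4, Pow(Add(Mul(40, 6), Mul(-10, 4)), 2)) = Add(4, Pow(Add(240, -40), 2)) = Add(4, Pow(200, 2)) = Add(4, 40000) = 40004)
Function('G')(y) = 1600320016 (Function('G')(y) = Pow(40004, 2) = 1600320016)
Add(Function('G')(Add(17, Mul(-1, -103))), Mul(-1, -28704)) = Add(1600320016, Mul(-1, -28704)) = Add(1600320016, 28704) = 1600348720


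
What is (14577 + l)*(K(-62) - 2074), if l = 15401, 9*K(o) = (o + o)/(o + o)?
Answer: -559539370/9 ≈ -6.2171e+7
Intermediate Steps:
K(o) = ⅑ (K(o) = ((o + o)/(o + o))/9 = ((2*o)/((2*o)))/9 = ((2*o)*(1/(2*o)))/9 = (⅑)*1 = ⅑)
(14577 + l)*(K(-62) - 2074) = (14577 + 15401)*(⅑ - 2074) = 29978*(-18665/9) = -559539370/9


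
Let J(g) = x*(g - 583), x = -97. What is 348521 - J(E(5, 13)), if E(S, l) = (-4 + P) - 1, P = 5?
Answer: 291970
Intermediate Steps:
E(S, l) = 0 (E(S, l) = (-4 + 5) - 1 = 1 - 1 = 0)
J(g) = 56551 - 97*g (J(g) = -97*(g - 583) = -97*(-583 + g) = 56551 - 97*g)
348521 - J(E(5, 13)) = 348521 - (56551 - 97*0) = 348521 - (56551 + 0) = 348521 - 1*56551 = 348521 - 56551 = 291970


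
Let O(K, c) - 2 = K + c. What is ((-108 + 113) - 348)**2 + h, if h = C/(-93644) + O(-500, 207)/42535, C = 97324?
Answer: 117152289501679/995786885 ≈ 1.1765e+5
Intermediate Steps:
O(K, c) = 2 + K + c (O(K, c) = 2 + (K + c) = 2 + K + c)
h = -1041731686/995786885 (h = 97324/(-93644) + (2 - 500 + 207)/42535 = 97324*(-1/93644) - 291*1/42535 = -24331/23411 - 291/42535 = -1041731686/995786885 ≈ -1.0461)
((-108 + 113) - 348)**2 + h = ((-108 + 113) - 348)**2 - 1041731686/995786885 = (5 - 348)**2 - 1041731686/995786885 = (-343)**2 - 1041731686/995786885 = 117649 - 1041731686/995786885 = 117152289501679/995786885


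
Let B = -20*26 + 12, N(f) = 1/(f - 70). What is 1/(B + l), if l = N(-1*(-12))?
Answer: -58/29465 ≈ -0.0019684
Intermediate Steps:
N(f) = 1/(-70 + f)
l = -1/58 (l = 1/(-70 - 1*(-12)) = 1/(-70 + 12) = 1/(-58) = -1/58 ≈ -0.017241)
B = -508 (B = -520 + 12 = -508)
1/(B + l) = 1/(-508 - 1/58) = 1/(-29465/58) = -58/29465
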